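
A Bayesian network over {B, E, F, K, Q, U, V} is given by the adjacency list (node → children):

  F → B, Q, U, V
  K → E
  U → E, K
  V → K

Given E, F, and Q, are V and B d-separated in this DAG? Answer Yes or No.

Yes — V and B are d-separated given {E, F, Q}.

There are 3 undirected paths between V and B; checking each against the conditioning set {E, F, Q}:
Path 1: V ← F → B
  F is a fork here and F is conditioned on, so the path is blocked at F.
Path 2: V → K → E ← U ← F → B
  F is a fork here and F is conditioned on, so the path is blocked at F.
Path 3: V → K ← U ← F → B
  F is a fork here and F is conditioned on, so the path is blocked at F.
All paths are blocked; V ⊥ B | {E, F, Q} holds.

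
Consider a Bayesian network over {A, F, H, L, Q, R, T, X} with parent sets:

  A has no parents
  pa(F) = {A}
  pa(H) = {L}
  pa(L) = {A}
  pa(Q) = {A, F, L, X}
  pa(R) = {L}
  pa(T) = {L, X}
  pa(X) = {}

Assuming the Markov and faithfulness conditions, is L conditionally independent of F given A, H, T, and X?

Yes

There are 6 undirected paths between L and F; checking each against the conditioning set {A, H, T, X}:
Path 1: L → Q ← F
  Q is a collider here and neither Q nor any of its descendants is conditioned on, so the collider stays closed — the path is blocked at Q.
Path 2: L → Q ← A → F
  Q is a collider here and neither Q nor any of its descendants is conditioned on, so the collider stays closed — the path is blocked at Q.
Path 3: L ← A → F
  A is a fork here and A is conditioned on, so the path is blocked at A.
Path 4: L ← A → Q ← F
  A is a fork here and A is conditioned on, so the path is blocked at A.
Path 5: L → T ← X → Q ← F
  X is a fork here and X is conditioned on, so the path is blocked at X.
Path 6: L → T ← X → Q ← A → F
  X is a fork here and X is conditioned on, so the path is blocked at X.
All paths are blocked; L ⊥ F | {A, H, T, X} holds.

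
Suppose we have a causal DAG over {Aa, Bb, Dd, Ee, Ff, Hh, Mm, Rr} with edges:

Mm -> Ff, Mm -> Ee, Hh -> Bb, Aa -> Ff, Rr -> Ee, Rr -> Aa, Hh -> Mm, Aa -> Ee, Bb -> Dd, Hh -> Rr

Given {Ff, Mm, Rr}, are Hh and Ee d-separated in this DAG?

Yes

There are 6 undirected paths between Hh and Ee; checking each against the conditioning set {Ff, Mm, Rr}:
  1. Hh → Mm → Ee — Mm:chain[blocks] ⇒ blocked
  2. Hh → Mm → Ff ← Aa → Ee — Mm:chain[blocks]; Ff:collider[open]; Aa:fork[open] ⇒ blocked
  3. Hh → Mm → Ff ← Aa ← Rr → Ee — Mm:chain[blocks]; Ff:collider[open]; Aa:chain[open]; Rr:fork[blocks] ⇒ blocked
  4. Hh → Rr → Ee — Rr:chain[blocks] ⇒ blocked
  5. Hh → Rr → Aa → Ee — Rr:chain[blocks]; Aa:chain[open] ⇒ blocked
  6. Hh → Rr → Aa → Ff ← Mm → Ee — Rr:chain[blocks]; Aa:chain[open]; Ff:collider[open]; Mm:fork[blocks] ⇒ blocked
Since every path is blocked, d-separation holds.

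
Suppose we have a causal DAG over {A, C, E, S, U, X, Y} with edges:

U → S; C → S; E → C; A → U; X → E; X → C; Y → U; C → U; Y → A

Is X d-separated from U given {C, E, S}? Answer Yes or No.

Yes — X and U are d-separated given {C, E, S}.

Enumerating the 4 paths from X to U and testing each for blocking by {C, E, S}:
Path 1: X → E → C → U
  E is a chain here and E is conditioned on, so the path is blocked at E.
Path 2: X → E → C → S ← U
  E is a chain here and E is conditioned on, so the path is blocked at E.
Path 3: X → C → U
  C is a chain here and C is conditioned on, so the path is blocked at C.
Path 4: X → C → S ← U
  C is a chain here and C is conditioned on, so the path is blocked at C.
Since every path is blocked, d-separation holds.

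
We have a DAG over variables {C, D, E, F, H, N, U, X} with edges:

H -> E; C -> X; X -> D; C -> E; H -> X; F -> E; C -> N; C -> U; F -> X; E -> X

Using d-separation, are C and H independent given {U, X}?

6 paths connect C and H; each must be blocked for d-separation to hold:
Path 1: C → X ← H
  X is a collider and X is conditioned on, which opens it — no node blocks this path, so it is active.
Path 2: C → X ← F → E ← H
  X is a collider and X is conditioned on, which opens it; F is a fork and F is not conditioned on; E is a collider and its descendant X is conditioned on, which opens it — no node blocks this path, so it is active.
Path 3: C → X ← E ← H
  X is a collider and X is conditioned on, which opens it; E is a chain and E is not conditioned on — no node blocks this path, so it is active.
Path 4: C → E → X ← H
  E is a chain and E is not conditioned on; X is a collider and X is conditioned on, which opens it — no node blocks this path, so it is active.
Path 5: C → E ← H
  E is a collider and its descendant X is conditioned on, which opens it — no node blocks this path, so it is active.
Path 6: C → E ← F → X ← H
  E is a collider and its descendant X is conditioned on, which opens it; F is a fork and F is not conditioned on; X is a collider and X is conditioned on, which opens it — no node blocks this path, so it is active.
At least one path is unblocked, so d-separation fails.

No — C and H are not d-separated given {U, X}.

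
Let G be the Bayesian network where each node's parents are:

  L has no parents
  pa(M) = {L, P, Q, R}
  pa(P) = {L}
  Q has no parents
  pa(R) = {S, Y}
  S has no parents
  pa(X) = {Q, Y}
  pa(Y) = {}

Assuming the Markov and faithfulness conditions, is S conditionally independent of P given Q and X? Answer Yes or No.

4 paths connect S and P; each must be blocked for d-separation to hold:
Path 1: S → R ← Y → X ← Q → M ← P
  R is a collider here and neither R nor any of its descendants is conditioned on, so the collider stays closed — the path is blocked at R.
Path 2: S → R ← Y → X ← Q → M ← L → P
  R is a collider here and neither R nor any of its descendants is conditioned on, so the collider stays closed — the path is blocked at R.
Path 3: S → R → M ← P
  M is a collider here and neither M nor any of its descendants is conditioned on, so the collider stays closed — the path is blocked at M.
Path 4: S → R → M ← L → P
  M is a collider here and neither M nor any of its descendants is conditioned on, so the collider stays closed — the path is blocked at M.
All paths are blocked; S ⊥ P | {Q, X} holds.

Yes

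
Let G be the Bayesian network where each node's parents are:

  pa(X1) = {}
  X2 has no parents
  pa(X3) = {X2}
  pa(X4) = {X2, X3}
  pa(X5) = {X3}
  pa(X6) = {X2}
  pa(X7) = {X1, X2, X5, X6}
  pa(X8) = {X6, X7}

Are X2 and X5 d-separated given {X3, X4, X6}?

Yes — X2 and X5 are d-separated given {X3, X4, X6}.

Enumerating the 5 paths from X2 to X5 and testing each for blocking by {X3, X4, X6}:
  1. X2 → X7 ← X5 — X7:collider[blocks] ⇒ blocked
  2. X2 → X3 → X5 — X3:chain[blocks] ⇒ blocked
  3. X2 → X4 ← X3 → X5 — X4:collider[open]; X3:fork[blocks] ⇒ blocked
  4. X2 → X6 → X7 ← X5 — X6:chain[blocks]; X7:collider[blocks] ⇒ blocked
  5. X2 → X6 → X8 ← X7 ← X5 — X6:chain[blocks]; X8:collider[blocks]; X7:chain[open] ⇒ blocked
All paths are blocked; X2 ⊥ X5 | {X3, X4, X6} holds.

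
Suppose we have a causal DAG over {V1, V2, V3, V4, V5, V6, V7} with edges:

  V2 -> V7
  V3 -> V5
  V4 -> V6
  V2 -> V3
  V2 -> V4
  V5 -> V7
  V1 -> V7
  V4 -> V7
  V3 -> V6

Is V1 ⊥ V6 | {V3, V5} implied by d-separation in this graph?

6 paths connect V1 and V6; each must be blocked for d-separation to hold:
Path 1: V1 → V7 ← V5 ← V3 → V6
  V7 is a collider here and neither V7 nor any of its descendants is conditioned on, so the collider stays closed — the path is blocked at V7.
Path 2: V1 → V7 ← V5 ← V3 ← V2 → V4 → V6
  V7 is a collider here and neither V7 nor any of its descendants is conditioned on, so the collider stays closed — the path is blocked at V7.
Path 3: V1 → V7 ← V4 → V6
  V7 is a collider here and neither V7 nor any of its descendants is conditioned on, so the collider stays closed — the path is blocked at V7.
Path 4: V1 → V7 ← V4 ← V2 → V3 → V6
  V7 is a collider here and neither V7 nor any of its descendants is conditioned on, so the collider stays closed — the path is blocked at V7.
Path 5: V1 → V7 ← V2 → V4 → V6
  V7 is a collider here and neither V7 nor any of its descendants is conditioned on, so the collider stays closed — the path is blocked at V7.
Path 6: V1 → V7 ← V2 → V3 → V6
  V7 is a collider here and neither V7 nor any of its descendants is conditioned on, so the collider stays closed — the path is blocked at V7.
All paths are blocked; V1 ⊥ V6 | {V3, V5} holds.

Yes — V1 and V6 are d-separated given {V3, V5}.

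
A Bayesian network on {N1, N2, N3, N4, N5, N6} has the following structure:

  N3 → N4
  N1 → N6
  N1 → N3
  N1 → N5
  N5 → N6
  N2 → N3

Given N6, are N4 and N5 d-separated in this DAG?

We examine all 2 paths between N4 and N5:
Path 1: N4 ← N3 ← N1 → N5
  N3 is a chain and N3 is not conditioned on; N1 is a fork and N1 is not conditioned on — no node blocks this path, so it is active.
Path 2: N4 ← N3 ← N1 → N6 ← N5
  N3 is a chain and N3 is not conditioned on; N1 is a fork and N1 is not conditioned on; N6 is a collider and N6 is conditioned on, which opens it — no node blocks this path, so it is active.
At least one path is unblocked, so d-separation fails.

No — N4 and N5 are not d-separated given {N6}.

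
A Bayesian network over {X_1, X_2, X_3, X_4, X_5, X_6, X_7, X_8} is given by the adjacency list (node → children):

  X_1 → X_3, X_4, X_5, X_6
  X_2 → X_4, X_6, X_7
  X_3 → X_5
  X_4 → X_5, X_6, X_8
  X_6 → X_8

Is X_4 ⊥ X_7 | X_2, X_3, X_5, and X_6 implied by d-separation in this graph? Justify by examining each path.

Yes — X_4 and X_7 are d-separated given {X_2, X_3, X_5, X_6}.

Enumerating the 6 paths from X_4 to X_7 and testing each for blocking by {X_2, X_3, X_5, X_6}:
Path 1: X_4 ← X_1 → X_6 ← X_2 → X_7
  X_2 is a fork here and X_2 is conditioned on, so the path is blocked at X_2.
Path 2: X_4 → X_5 ← X_1 → X_6 ← X_2 → X_7
  X_2 is a fork here and X_2 is conditioned on, so the path is blocked at X_2.
Path 3: X_4 → X_5 ← X_3 ← X_1 → X_6 ← X_2 → X_7
  X_3 is a chain here and X_3 is conditioned on, so the path is blocked at X_3.
Path 4: X_4 → X_8 ← X_6 ← X_2 → X_7
  X_8 is a collider here and neither X_8 nor any of its descendants is conditioned on, so the collider stays closed — the path is blocked at X_8.
Path 5: X_4 ← X_2 → X_7
  X_2 is a fork here and X_2 is conditioned on, so the path is blocked at X_2.
Path 6: X_4 → X_6 ← X_2 → X_7
  X_2 is a fork here and X_2 is conditioned on, so the path is blocked at X_2.
Every path is blocked, so X_4 and X_7 are d-separated given {X_2, X_3, X_5, X_6}.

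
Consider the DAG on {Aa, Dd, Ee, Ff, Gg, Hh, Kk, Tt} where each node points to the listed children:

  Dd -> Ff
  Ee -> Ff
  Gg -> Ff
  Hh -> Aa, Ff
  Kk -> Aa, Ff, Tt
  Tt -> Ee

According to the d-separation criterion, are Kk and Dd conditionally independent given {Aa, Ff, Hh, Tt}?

We examine all 3 paths between Kk and Dd:
Path 1: Kk → Tt → Ee → Ff ← Dd
  Tt is a chain here and Tt is conditioned on, so the path is blocked at Tt.
Path 2: Kk → Ff ← Dd
  Ff is a collider and Ff is conditioned on, which opens it — no node blocks this path, so it is active.
Path 3: Kk → Aa ← Hh → Ff ← Dd
  Hh is a fork here and Hh is conditioned on, so the path is blocked at Hh.
Because an active path exists, Kk and Dd are not d-separated.

No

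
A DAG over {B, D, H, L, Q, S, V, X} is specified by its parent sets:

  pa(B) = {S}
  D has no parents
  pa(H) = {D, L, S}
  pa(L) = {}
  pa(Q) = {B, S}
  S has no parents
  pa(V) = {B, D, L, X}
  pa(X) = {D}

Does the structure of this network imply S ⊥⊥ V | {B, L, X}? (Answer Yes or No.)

Yes

We examine all 5 paths between S and V:
Path 1: S → Q ← B → V
  Q is a collider here and neither Q nor any of its descendants is conditioned on, so the collider stays closed — the path is blocked at Q.
Path 2: S → B → V
  B is a chain here and B is conditioned on, so the path is blocked at B.
Path 3: S → H ← D → X → V
  H is a collider here and neither H nor any of its descendants is conditioned on, so the collider stays closed — the path is blocked at H.
Path 4: S → H ← D → V
  H is a collider here and neither H nor any of its descendants is conditioned on, so the collider stays closed — the path is blocked at H.
Path 5: S → H ← L → V
  H is a collider here and neither H nor any of its descendants is conditioned on, so the collider stays closed — the path is blocked at H.
Since every path is blocked, d-separation holds.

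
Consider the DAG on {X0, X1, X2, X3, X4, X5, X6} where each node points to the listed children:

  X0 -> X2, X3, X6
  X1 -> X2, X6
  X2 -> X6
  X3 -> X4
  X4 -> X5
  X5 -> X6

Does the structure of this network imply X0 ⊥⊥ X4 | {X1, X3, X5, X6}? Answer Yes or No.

Yes — X0 and X4 are d-separated given {X1, X3, X5, X6}.

There are 4 undirected paths between X0 and X4; checking each against the conditioning set {X1, X3, X5, X6}:
  1. X0 → X6 ← X5 ← X4 — X6:collider[open]; X5:chain[blocks] ⇒ blocked
  2. X0 → X2 → X6 ← X5 ← X4 — X2:chain[open]; X6:collider[open]; X5:chain[blocks] ⇒ blocked
  3. X0 → X2 ← X1 → X6 ← X5 ← X4 — X2:collider[open]; X1:fork[blocks]; X6:collider[open]; X5:chain[blocks] ⇒ blocked
  4. X0 → X3 → X4 — X3:chain[blocks] ⇒ blocked
Since every path is blocked, d-separation holds.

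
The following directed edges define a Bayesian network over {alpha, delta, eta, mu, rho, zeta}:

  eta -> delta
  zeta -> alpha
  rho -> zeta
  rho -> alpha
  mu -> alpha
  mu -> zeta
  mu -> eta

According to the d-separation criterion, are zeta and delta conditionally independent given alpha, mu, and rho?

Yes

Enumerating the 3 paths from zeta to delta and testing each for blocking by {alpha, mu, rho}:
  1. zeta ← mu → eta → delta — mu:fork[blocks]; eta:chain[open] ⇒ blocked
  2. zeta → alpha ← mu → eta → delta — alpha:collider[open]; mu:fork[blocks]; eta:chain[open] ⇒ blocked
  3. zeta ← rho → alpha ← mu → eta → delta — rho:fork[blocks]; alpha:collider[open]; mu:fork[blocks]; eta:chain[open] ⇒ blocked
Every path is blocked, so zeta and delta are d-separated given {alpha, mu, rho}.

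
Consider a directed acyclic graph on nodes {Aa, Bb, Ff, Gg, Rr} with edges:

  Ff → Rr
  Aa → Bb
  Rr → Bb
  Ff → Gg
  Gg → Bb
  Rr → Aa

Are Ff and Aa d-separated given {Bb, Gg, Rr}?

Yes — Ff and Aa are d-separated given {Bb, Gg, Rr}.

There are 4 undirected paths between Ff and Aa; checking each against the conditioning set {Bb, Gg, Rr}:
Path 1: Ff → Rr → Bb ← Aa
  Rr is a chain here and Rr is conditioned on, so the path is blocked at Rr.
Path 2: Ff → Rr → Aa
  Rr is a chain here and Rr is conditioned on, so the path is blocked at Rr.
Path 3: Ff → Gg → Bb ← Rr → Aa
  Gg is a chain here and Gg is conditioned on, so the path is blocked at Gg.
Path 4: Ff → Gg → Bb ← Aa
  Gg is a chain here and Gg is conditioned on, so the path is blocked at Gg.
All paths are blocked; Ff ⊥ Aa | {Bb, Gg, Rr} holds.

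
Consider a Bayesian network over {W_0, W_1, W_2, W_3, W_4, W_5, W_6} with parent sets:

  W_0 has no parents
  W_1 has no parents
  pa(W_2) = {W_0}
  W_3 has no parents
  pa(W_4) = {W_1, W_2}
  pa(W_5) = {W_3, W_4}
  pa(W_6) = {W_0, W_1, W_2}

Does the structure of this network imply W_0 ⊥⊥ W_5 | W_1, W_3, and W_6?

No

There are 4 undirected paths between W_0 and W_5; checking each against the conditioning set {W_1, W_3, W_6}:
Path 1: W_0 → W_2 → W_6 ← W_1 → W_4 → W_5
  W_1 is a fork here and W_1 is conditioned on, so the path is blocked at W_1.
Path 2: W_0 → W_2 → W_4 → W_5
  W_2 is a chain and W_2 is not conditioned on; W_4 is a chain and W_4 is not conditioned on — no node blocks this path, so it is active.
Path 3: W_0 → W_6 ← W_1 → W_4 → W_5
  W_1 is a fork here and W_1 is conditioned on, so the path is blocked at W_1.
Path 4: W_0 → W_6 ← W_2 → W_4 → W_5
  W_6 is a collider and W_6 is conditioned on, which opens it; W_2 is a fork and W_2 is not conditioned on; W_4 is a chain and W_4 is not conditioned on — no node blocks this path, so it is active.
Because an active path exists, W_0 and W_5 are not d-separated.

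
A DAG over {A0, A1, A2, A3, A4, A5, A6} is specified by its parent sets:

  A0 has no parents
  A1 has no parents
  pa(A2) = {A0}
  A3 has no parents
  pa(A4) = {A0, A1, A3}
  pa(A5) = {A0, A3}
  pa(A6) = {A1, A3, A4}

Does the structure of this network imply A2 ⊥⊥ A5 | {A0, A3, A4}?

We examine all 4 paths between A2 and A5:
Path 1: A2 ← A0 → A4 ← A3 → A5
  A0 is a fork here and A0 is conditioned on, so the path is blocked at A0.
Path 2: A2 ← A0 → A4 ← A1 → A6 ← A3 → A5
  A0 is a fork here and A0 is conditioned on, so the path is blocked at A0.
Path 3: A2 ← A0 → A4 → A6 ← A3 → A5
  A0 is a fork here and A0 is conditioned on, so the path is blocked at A0.
Path 4: A2 ← A0 → A5
  A0 is a fork here and A0 is conditioned on, so the path is blocked at A0.
Every path is blocked, so A2 and A5 are d-separated given {A0, A3, A4}.

Yes — A2 and A5 are d-separated given {A0, A3, A4}.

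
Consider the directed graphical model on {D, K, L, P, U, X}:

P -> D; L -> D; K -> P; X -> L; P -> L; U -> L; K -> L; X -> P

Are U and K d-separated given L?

There are 4 undirected paths between U and K; checking each against the conditioning set {L}:
  1. U → L ← P ← K — L:collider[open]; P:chain[open] ⇒ active
  2. U → L ← X → P ← K — L:collider[open]; X:fork[open]; P:collider[open] ⇒ active
  3. U → L → D ← P ← K — L:chain[blocks]; D:collider[blocks]; P:chain[open] ⇒ blocked
  4. U → L ← K — L:collider[open] ⇒ active
Since the path U → L ← P ← K is active, U and K are not d-separated given {L}.

No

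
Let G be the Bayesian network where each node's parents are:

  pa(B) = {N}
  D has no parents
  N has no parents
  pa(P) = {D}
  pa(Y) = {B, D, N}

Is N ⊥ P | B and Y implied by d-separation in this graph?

There are 2 undirected paths between N and P; checking each against the conditioning set {B, Y}:
Path 1: N → B → Y ← D → P
  B is a chain here and B is conditioned on, so the path is blocked at B.
Path 2: N → Y ← D → P
  Y is a collider and Y is conditioned on, which opens it; D is a fork and D is not conditioned on — no node blocks this path, so it is active.
Because an active path exists, N and P are not d-separated.

No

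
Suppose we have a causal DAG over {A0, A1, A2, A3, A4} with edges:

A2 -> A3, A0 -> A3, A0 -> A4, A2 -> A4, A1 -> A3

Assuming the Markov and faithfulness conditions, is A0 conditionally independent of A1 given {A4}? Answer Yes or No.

We examine all 2 paths between A0 and A1:
Path 1: A0 → A4 ← A2 → A3 ← A1
  A3 is a collider here and neither A3 nor any of its descendants is conditioned on, so the collider stays closed — the path is blocked at A3.
Path 2: A0 → A3 ← A1
  A3 is a collider here and neither A3 nor any of its descendants is conditioned on, so the collider stays closed — the path is blocked at A3.
All paths are blocked; A0 ⊥ A1 | {A4} holds.

Yes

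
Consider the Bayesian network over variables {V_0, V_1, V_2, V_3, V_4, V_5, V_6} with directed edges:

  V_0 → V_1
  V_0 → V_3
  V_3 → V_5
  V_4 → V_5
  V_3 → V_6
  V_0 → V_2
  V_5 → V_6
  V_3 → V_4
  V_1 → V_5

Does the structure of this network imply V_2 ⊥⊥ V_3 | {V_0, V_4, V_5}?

There are 4 undirected paths between V_2 and V_3; checking each against the conditioning set {V_0, V_4, V_5}:
  1. V_2 ← V_0 → V_3 — V_0:fork[blocks] ⇒ blocked
  2. V_2 ← V_0 → V_1 → V_5 ← V_3 — V_0:fork[blocks]; V_1:chain[open]; V_5:collider[open] ⇒ blocked
  3. V_2 ← V_0 → V_1 → V_5 → V_6 ← V_3 — V_0:fork[blocks]; V_1:chain[open]; V_5:chain[blocks]; V_6:collider[blocks] ⇒ blocked
  4. V_2 ← V_0 → V_1 → V_5 ← V_4 ← V_3 — V_0:fork[blocks]; V_1:chain[open]; V_5:collider[open]; V_4:chain[blocks] ⇒ blocked
Every path is blocked, so V_2 and V_3 are d-separated given {V_0, V_4, V_5}.

Yes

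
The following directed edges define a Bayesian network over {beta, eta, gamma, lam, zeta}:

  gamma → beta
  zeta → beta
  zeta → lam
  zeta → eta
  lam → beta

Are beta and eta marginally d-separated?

No

There are 2 undirected paths between beta and eta; checking each against the conditioning set ∅:
Path 1: beta ← zeta → eta
  zeta is a fork and zeta is not conditioned on — no node blocks this path, so it is active.
Path 2: beta ← lam ← zeta → eta
  lam is a chain and lam is not conditioned on; zeta is a fork and zeta is not conditioned on — no node blocks this path, so it is active.
Since the path beta ← zeta → eta is active, beta and eta are not d-separated given ∅.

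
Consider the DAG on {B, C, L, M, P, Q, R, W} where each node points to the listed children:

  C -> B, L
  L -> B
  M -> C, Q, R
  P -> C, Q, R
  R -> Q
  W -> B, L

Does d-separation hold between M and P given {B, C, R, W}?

No — M and P are not d-separated given {B, C, R, W}.

There are 5 undirected paths between M and P; checking each against the conditioning set {B, C, R, W}:
Path 1: M → Q ← P
  Q is a collider here and neither Q nor any of its descendants is conditioned on, so the collider stays closed — the path is blocked at Q.
Path 2: M → Q ← R ← P
  Q is a collider here and neither Q nor any of its descendants is conditioned on, so the collider stays closed — the path is blocked at Q.
Path 3: M → C ← P
  C is a collider and C is conditioned on, which opens it — no node blocks this path, so it is active.
Path 4: M → R → Q ← P
  R is a chain here and R is conditioned on, so the path is blocked at R.
Path 5: M → R ← P
  R is a collider and R is conditioned on, which opens it — no node blocks this path, so it is active.
At least one path is unblocked, so d-separation fails.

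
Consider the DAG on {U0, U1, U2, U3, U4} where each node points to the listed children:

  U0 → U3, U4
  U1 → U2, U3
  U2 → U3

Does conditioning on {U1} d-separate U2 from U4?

We examine all 2 paths between U2 and U4:
Path 1: U2 → U3 ← U0 → U4
  U3 is a collider here and neither U3 nor any of its descendants is conditioned on, so the collider stays closed — the path is blocked at U3.
Path 2: U2 ← U1 → U3 ← U0 → U4
  U1 is a fork here and U1 is conditioned on, so the path is blocked at U1.
All paths are blocked; U2 ⊥ U4 | {U1} holds.

Yes — U2 and U4 are d-separated given {U1}.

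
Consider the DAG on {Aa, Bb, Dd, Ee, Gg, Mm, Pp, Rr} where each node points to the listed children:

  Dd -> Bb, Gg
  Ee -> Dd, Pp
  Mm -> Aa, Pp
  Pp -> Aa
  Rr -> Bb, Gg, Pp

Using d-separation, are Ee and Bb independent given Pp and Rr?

Enumerating the 4 paths from Ee to Bb and testing each for blocking by {Pp, Rr}:
Path 1: Ee → Dd → Gg ← Rr → Bb
  Gg is a collider here and neither Gg nor any of its descendants is conditioned on, so the collider stays closed — the path is blocked at Gg.
Path 2: Ee → Dd → Bb
  Dd is a chain and Dd is not conditioned on — no node blocks this path, so it is active.
Path 3: Ee → Pp ← Rr → Gg ← Dd → Bb
  Rr is a fork here and Rr is conditioned on, so the path is blocked at Rr.
Path 4: Ee → Pp ← Rr → Bb
  Rr is a fork here and Rr is conditioned on, so the path is blocked at Rr.
At least one path is unblocked, so d-separation fails.

No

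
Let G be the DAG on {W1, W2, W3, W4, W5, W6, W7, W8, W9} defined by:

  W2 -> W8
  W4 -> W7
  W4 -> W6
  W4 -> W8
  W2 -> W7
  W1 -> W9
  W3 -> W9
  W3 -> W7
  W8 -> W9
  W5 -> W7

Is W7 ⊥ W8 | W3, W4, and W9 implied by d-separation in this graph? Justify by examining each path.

No — W7 and W8 are not d-separated given {W3, W4, W9}.

We examine all 3 paths between W7 and W8:
Path 1: W7 ← W2 → W8
  W2 is a fork and W2 is not conditioned on — no node blocks this path, so it is active.
Path 2: W7 ← W3 → W9 ← W8
  W3 is a fork here and W3 is conditioned on, so the path is blocked at W3.
Path 3: W7 ← W4 → W8
  W4 is a fork here and W4 is conditioned on, so the path is blocked at W4.
Because an active path exists, W7 and W8 are not d-separated.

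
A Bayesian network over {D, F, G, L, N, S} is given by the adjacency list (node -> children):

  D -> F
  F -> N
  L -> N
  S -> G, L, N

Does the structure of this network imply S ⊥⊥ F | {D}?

Yes — S and F are d-separated given {D}.

2 paths connect S and F; each must be blocked for d-separation to hold:
Path 1: S → N ← F
  N is a collider here and neither N nor any of its descendants is conditioned on, so the collider stays closed — the path is blocked at N.
Path 2: S → L → N ← F
  N is a collider here and neither N nor any of its descendants is conditioned on, so the collider stays closed — the path is blocked at N.
Since every path is blocked, d-separation holds.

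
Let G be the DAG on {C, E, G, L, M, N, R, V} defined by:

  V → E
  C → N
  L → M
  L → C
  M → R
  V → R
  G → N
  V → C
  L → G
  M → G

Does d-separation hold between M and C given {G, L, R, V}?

Yes

5 paths connect M and C; each must be blocked for d-separation to hold:
  1. M → R ← V → C — R:collider[open]; V:fork[blocks] ⇒ blocked
  2. M ← L → C — L:fork[blocks] ⇒ blocked
  3. M ← L → G → N ← C — L:fork[blocks]; G:chain[blocks]; N:collider[blocks] ⇒ blocked
  4. M → G ← L → C — G:collider[open]; L:fork[blocks] ⇒ blocked
  5. M → G → N ← C — G:chain[blocks]; N:collider[blocks] ⇒ blocked
Since every path is blocked, d-separation holds.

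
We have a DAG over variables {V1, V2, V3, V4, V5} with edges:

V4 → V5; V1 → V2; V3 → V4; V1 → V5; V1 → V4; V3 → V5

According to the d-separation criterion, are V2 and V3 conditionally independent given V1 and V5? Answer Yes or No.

Yes

4 paths connect V2 and V3; each must be blocked for d-separation to hold:
  1. V2 ← V1 → V5 ← V4 ← V3 — V1:fork[blocks]; V5:collider[open]; V4:chain[open] ⇒ blocked
  2. V2 ← V1 → V5 ← V3 — V1:fork[blocks]; V5:collider[open] ⇒ blocked
  3. V2 ← V1 → V4 → V5 ← V3 — V1:fork[blocks]; V4:chain[open]; V5:collider[open] ⇒ blocked
  4. V2 ← V1 → V4 ← V3 — V1:fork[blocks]; V4:collider[open] ⇒ blocked
Since every path is blocked, d-separation holds.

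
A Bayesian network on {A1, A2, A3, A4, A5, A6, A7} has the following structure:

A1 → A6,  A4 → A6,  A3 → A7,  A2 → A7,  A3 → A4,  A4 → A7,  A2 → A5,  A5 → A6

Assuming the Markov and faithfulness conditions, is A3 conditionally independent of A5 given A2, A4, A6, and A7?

Yes

4 paths connect A3 and A5; each must be blocked for d-separation to hold:
  1. A3 → A7 ← A2 → A5 — A7:collider[open]; A2:fork[blocks] ⇒ blocked
  2. A3 → A7 ← A4 → A6 ← A5 — A7:collider[open]; A4:fork[blocks]; A6:collider[open] ⇒ blocked
  3. A3 → A4 → A7 ← A2 → A5 — A4:chain[blocks]; A7:collider[open]; A2:fork[blocks] ⇒ blocked
  4. A3 → A4 → A6 ← A5 — A4:chain[blocks]; A6:collider[open] ⇒ blocked
Since every path is blocked, d-separation holds.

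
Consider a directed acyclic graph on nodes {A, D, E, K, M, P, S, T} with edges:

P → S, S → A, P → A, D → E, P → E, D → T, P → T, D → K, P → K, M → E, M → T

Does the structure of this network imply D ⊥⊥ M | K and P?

Yes — D and M are d-separated given {K, P}.

There are 6 undirected paths between D and M; checking each against the conditioning set {K, P}:
Path 1: D → T ← P → E ← M
  T is a collider here and neither T nor any of its descendants is conditioned on, so the collider stays closed — the path is blocked at T.
Path 2: D → T ← M
  T is a collider here and neither T nor any of its descendants is conditioned on, so the collider stays closed — the path is blocked at T.
Path 3: D → K ← P → T ← M
  P is a fork here and P is conditioned on, so the path is blocked at P.
Path 4: D → K ← P → E ← M
  P is a fork here and P is conditioned on, so the path is blocked at P.
Path 5: D → E ← P → T ← M
  E is a collider here and neither E nor any of its descendants is conditioned on, so the collider stays closed — the path is blocked at E.
Path 6: D → E ← M
  E is a collider here and neither E nor any of its descendants is conditioned on, so the collider stays closed — the path is blocked at E.
Every path is blocked, so D and M are d-separated given {K, P}.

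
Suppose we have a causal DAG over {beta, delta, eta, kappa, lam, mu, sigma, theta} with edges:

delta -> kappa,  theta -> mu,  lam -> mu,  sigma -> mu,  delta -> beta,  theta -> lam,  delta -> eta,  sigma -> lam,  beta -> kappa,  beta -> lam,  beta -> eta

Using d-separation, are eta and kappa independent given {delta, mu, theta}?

4 paths connect eta and kappa; each must be blocked for d-separation to hold:
  1. eta ← beta → kappa — beta:fork[open] ⇒ active
  2. eta ← beta ← delta → kappa — beta:chain[open]; delta:fork[blocks] ⇒ blocked
  3. eta ← delta → beta → kappa — delta:fork[blocks]; beta:chain[open] ⇒ blocked
  4. eta ← delta → kappa — delta:fork[blocks] ⇒ blocked
Since the path eta ← beta → kappa is active, eta and kappa are not d-separated given {delta, mu, theta}.

No — eta and kappa are not d-separated given {delta, mu, theta}.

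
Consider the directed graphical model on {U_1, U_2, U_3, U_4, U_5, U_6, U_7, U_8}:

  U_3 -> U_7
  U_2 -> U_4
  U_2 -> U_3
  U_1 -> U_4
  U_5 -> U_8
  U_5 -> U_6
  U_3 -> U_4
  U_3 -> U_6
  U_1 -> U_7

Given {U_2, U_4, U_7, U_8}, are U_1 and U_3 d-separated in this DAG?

We examine all 3 paths between U_1 and U_3:
Path 1: U_1 → U_7 ← U_3
  U_7 is a collider and U_7 is conditioned on, which opens it — no node blocks this path, so it is active.
Path 2: U_1 → U_4 ← U_3
  U_4 is a collider and U_4 is conditioned on, which opens it — no node blocks this path, so it is active.
Path 3: U_1 → U_4 ← U_2 → U_3
  U_2 is a fork here and U_2 is conditioned on, so the path is blocked at U_2.
At least one path is unblocked, so d-separation fails.

No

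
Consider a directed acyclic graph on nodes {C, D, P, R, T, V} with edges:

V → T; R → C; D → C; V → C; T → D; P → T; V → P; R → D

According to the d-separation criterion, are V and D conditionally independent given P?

4 paths connect V and D; each must be blocked for d-separation to hold:
  1. V → T → D — T:chain[open] ⇒ active
  2. V → P → T → D — P:chain[blocks]; T:chain[open] ⇒ blocked
  3. V → C ← R → D — C:collider[blocks]; R:fork[open] ⇒ blocked
  4. V → C ← D — C:collider[blocks] ⇒ blocked
At least one path is unblocked, so d-separation fails.

No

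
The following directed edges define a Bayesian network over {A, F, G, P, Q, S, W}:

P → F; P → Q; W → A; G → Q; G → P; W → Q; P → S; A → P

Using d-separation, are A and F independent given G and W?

3 paths connect A and F; each must be blocked for d-separation to hold:
Path 1: A ← W → Q ← G → P → F
  W is a fork here and W is conditioned on, so the path is blocked at W.
Path 2: A ← W → Q ← P → F
  W is a fork here and W is conditioned on, so the path is blocked at W.
Path 3: A → P → F
  P is a chain and P is not conditioned on — no node blocks this path, so it is active.
Since the path A → P → F is active, A and F are not d-separated given {G, W}.

No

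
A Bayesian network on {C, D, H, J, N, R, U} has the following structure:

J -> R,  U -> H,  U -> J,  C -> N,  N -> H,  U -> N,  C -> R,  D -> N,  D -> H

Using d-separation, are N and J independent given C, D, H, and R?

Enumerating the 4 paths from N to J and testing each for blocking by {C, D, H, R}:
Path 1: N ← U → J
  U is a fork and U is not conditioned on — no node blocks this path, so it is active.
Path 2: N ← D → H ← U → J
  D is a fork here and D is conditioned on, so the path is blocked at D.
Path 3: N → H ← U → J
  H is a collider and H is conditioned on, which opens it; U is a fork and U is not conditioned on — no node blocks this path, so it is active.
Path 4: N ← C → R ← J
  C is a fork here and C is conditioned on, so the path is blocked at C.
Because an active path exists, N and J are not d-separated.

No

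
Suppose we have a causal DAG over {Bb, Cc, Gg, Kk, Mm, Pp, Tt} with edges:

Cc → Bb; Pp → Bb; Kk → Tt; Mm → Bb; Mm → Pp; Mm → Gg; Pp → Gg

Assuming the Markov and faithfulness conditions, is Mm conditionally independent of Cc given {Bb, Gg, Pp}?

3 paths connect Mm and Cc; each must be blocked for d-separation to hold:
Path 1: Mm → Bb ← Cc
  Bb is a collider and Bb is conditioned on, which opens it — no node blocks this path, so it is active.
Path 2: Mm → Pp → Bb ← Cc
  Pp is a chain here and Pp is conditioned on, so the path is blocked at Pp.
Path 3: Mm → Gg ← Pp → Bb ← Cc
  Pp is a fork here and Pp is conditioned on, so the path is blocked at Pp.
Since the path Mm → Bb ← Cc is active, Mm and Cc are not d-separated given {Bb, Gg, Pp}.

No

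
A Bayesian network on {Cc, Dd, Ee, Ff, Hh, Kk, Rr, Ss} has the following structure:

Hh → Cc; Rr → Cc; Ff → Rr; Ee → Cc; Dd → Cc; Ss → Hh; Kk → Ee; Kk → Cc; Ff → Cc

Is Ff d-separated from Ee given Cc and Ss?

No — Ff and Ee are not d-separated given {Cc, Ss}.

4 paths connect Ff and Ee; each must be blocked for d-separation to hold:
  1. Ff → Rr → Cc ← Kk → Ee — Rr:chain[open]; Cc:collider[open]; Kk:fork[open] ⇒ active
  2. Ff → Rr → Cc ← Ee — Rr:chain[open]; Cc:collider[open] ⇒ active
  3. Ff → Cc ← Kk → Ee — Cc:collider[open]; Kk:fork[open] ⇒ active
  4. Ff → Cc ← Ee — Cc:collider[open] ⇒ active
Because an active path exists, Ff and Ee are not d-separated.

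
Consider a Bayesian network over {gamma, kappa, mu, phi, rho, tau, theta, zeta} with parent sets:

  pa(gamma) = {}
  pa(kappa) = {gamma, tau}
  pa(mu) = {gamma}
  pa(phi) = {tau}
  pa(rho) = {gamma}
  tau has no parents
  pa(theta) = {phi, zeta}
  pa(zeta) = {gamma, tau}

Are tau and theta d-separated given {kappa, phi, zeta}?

Yes — tau and theta are d-separated given {kappa, phi, zeta}.

There are 3 undirected paths between tau and theta; checking each against the conditioning set {kappa, phi, zeta}:
Path 1: tau → zeta → theta
  zeta is a chain here and zeta is conditioned on, so the path is blocked at zeta.
Path 2: tau → kappa ← gamma → zeta → theta
  zeta is a chain here and zeta is conditioned on, so the path is blocked at zeta.
Path 3: tau → phi → theta
  phi is a chain here and phi is conditioned on, so the path is blocked at phi.
All paths are blocked; tau ⊥ theta | {kappa, phi, zeta} holds.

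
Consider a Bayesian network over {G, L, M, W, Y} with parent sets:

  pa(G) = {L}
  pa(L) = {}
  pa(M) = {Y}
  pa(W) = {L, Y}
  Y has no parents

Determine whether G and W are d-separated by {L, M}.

Yes

The only undirected path from G to W is:
Path 1: G ← L → W
  L is a fork here and L is conditioned on, so the path is blocked at L.
Since every path is blocked, d-separation holds.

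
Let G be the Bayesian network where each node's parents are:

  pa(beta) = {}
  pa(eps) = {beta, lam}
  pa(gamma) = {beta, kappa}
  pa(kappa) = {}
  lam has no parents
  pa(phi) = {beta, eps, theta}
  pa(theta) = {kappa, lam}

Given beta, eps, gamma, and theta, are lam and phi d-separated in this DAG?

Yes

6 paths connect lam and phi; each must be blocked for d-separation to hold:
  1. lam → theta → phi — theta:chain[blocks] ⇒ blocked
  2. lam → theta ← kappa → gamma ← beta → phi — theta:collider[open]; kappa:fork[open]; gamma:collider[open]; beta:fork[blocks] ⇒ blocked
  3. lam → theta ← kappa → gamma ← beta → eps → phi — theta:collider[open]; kappa:fork[open]; gamma:collider[open]; beta:fork[blocks]; eps:chain[blocks] ⇒ blocked
  4. lam → eps → phi — eps:chain[blocks] ⇒ blocked
  5. lam → eps ← beta → phi — eps:collider[open]; beta:fork[blocks] ⇒ blocked
  6. lam → eps ← beta → gamma ← kappa → theta → phi — eps:collider[open]; beta:fork[blocks]; gamma:collider[open]; kappa:fork[open]; theta:chain[blocks] ⇒ blocked
Since every path is blocked, d-separation holds.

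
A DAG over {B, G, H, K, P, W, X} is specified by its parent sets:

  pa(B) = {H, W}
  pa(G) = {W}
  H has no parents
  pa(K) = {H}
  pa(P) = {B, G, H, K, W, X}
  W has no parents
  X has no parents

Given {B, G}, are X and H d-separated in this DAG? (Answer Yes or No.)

Yes

Enumerating the 5 paths from X to H and testing each for blocking by {B, G}:
Path 1: X → P ← K ← H
  P is a collider here and neither P nor any of its descendants is conditioned on, so the collider stays closed — the path is blocked at P.
Path 2: X → P ← W → B ← H
  P is a collider here and neither P nor any of its descendants is conditioned on, so the collider stays closed — the path is blocked at P.
Path 3: X → P ← B ← H
  P is a collider here and neither P nor any of its descendants is conditioned on, so the collider stays closed — the path is blocked at P.
Path 4: X → P ← H
  P is a collider here and neither P nor any of its descendants is conditioned on, so the collider stays closed — the path is blocked at P.
Path 5: X → P ← G ← W → B ← H
  P is a collider here and neither P nor any of its descendants is conditioned on, so the collider stays closed — the path is blocked at P.
Every path is blocked, so X and H are d-separated given {B, G}.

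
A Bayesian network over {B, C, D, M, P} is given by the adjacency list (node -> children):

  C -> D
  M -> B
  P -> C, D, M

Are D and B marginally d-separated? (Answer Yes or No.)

No

2 paths connect D and B; each must be blocked for d-separation to hold:
  1. D ← P → M → B — P:fork[open]; M:chain[open] ⇒ active
  2. D ← C ← P → M → B — C:chain[open]; P:fork[open]; M:chain[open] ⇒ active
Since the path D ← P → M → B is active, D and B are not d-separated given ∅.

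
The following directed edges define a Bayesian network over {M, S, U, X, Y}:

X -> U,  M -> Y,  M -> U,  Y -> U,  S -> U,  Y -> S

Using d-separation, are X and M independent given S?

We examine all 3 paths between X and M:
Path 1: X → U ← S ← Y ← M
  U is a collider here and neither U nor any of its descendants is conditioned on, so the collider stays closed — the path is blocked at U.
Path 2: X → U ← M
  U is a collider here and neither U nor any of its descendants is conditioned on, so the collider stays closed — the path is blocked at U.
Path 3: X → U ← Y ← M
  U is a collider here and neither U nor any of its descendants is conditioned on, so the collider stays closed — the path is blocked at U.
Every path is blocked, so X and M are d-separated given {S}.

Yes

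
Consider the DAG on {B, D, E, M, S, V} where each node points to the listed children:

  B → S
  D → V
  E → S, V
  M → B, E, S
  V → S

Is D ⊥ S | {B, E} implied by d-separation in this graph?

We examine all 4 paths between D and S:
Path 1: D → V ← E ← M → S
  V is a collider here and neither V nor any of its descendants is conditioned on, so the collider stays closed — the path is blocked at V.
Path 2: D → V ← E ← M → B → S
  V is a collider here and neither V nor any of its descendants is conditioned on, so the collider stays closed — the path is blocked at V.
Path 3: D → V ← E → S
  V is a collider here and neither V nor any of its descendants is conditioned on, so the collider stays closed — the path is blocked at V.
Path 4: D → V → S
  V is a chain and V is not conditioned on — no node blocks this path, so it is active.
Since the path D → V → S is active, D and S are not d-separated given {B, E}.

No — D and S are not d-separated given {B, E}.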